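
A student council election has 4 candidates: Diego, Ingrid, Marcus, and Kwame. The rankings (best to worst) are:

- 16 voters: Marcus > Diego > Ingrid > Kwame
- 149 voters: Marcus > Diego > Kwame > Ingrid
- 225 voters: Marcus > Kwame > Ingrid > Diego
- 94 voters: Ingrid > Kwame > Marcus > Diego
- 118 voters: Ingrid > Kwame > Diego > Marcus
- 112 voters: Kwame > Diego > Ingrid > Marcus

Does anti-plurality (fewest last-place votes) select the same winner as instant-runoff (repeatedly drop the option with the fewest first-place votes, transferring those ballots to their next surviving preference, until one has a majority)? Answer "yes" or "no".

Anti-plurality — last-place votes: Diego 319, Ingrid 149, Marcus 230, Kwame 16. Winner: Kwame.
Instant-runoff — R1 Diego 0, Ingrid 212, Marcus 390, Kwame 112 (Marcus winner). Winner: Marcus.
The two methods disagree.

no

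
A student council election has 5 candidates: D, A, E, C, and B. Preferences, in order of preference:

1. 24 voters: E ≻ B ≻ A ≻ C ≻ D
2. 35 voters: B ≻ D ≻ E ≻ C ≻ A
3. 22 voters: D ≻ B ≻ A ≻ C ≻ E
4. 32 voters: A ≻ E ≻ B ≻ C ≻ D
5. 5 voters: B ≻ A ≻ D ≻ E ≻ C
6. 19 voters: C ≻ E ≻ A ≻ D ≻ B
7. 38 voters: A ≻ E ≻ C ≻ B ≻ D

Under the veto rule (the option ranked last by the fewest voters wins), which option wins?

Last-place votes: D 94, A 35, E 22, C 5, B 19.
C is ranked last by the fewest voters, so C wins.

C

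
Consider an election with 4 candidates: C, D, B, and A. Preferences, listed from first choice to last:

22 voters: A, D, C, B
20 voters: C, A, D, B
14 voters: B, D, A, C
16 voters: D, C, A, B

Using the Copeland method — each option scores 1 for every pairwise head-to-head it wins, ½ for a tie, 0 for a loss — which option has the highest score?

A

C: beats B; ties A; loses to D → score 1.5.
D: beats C and B; loses to A → score 2.
B: loses to C, D, and A → score 0.
A: beats D and B; ties C → score 2.5.
A has the best pairwise record.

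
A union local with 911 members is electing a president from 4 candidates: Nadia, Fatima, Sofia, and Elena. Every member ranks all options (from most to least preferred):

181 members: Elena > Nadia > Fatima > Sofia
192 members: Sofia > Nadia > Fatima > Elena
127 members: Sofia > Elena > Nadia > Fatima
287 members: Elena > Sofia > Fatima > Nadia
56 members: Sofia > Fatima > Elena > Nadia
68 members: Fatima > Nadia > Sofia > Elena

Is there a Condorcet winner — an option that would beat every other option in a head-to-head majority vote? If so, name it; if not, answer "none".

Elena vs Nadia: 651–260 for Elena.
Elena vs Fatima: 595–316 for Elena.
Elena vs Sofia: 468–443 for Elena.
Elena beats every other option head-to-head.

Elena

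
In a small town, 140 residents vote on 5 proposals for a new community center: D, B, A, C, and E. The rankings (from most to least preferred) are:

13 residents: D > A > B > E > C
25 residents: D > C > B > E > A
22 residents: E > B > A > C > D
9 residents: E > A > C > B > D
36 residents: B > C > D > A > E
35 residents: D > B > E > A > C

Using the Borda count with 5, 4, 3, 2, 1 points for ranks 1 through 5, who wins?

B

D: 13·5 + 25·5 + 22·1 + 9·1 + 36·3 + 35·5 = 504
B: 13·3 + 25·3 + 22·4 + 9·2 + 36·5 + 35·4 = 540
A: 13·4 + 25·1 + 22·3 + 9·4 + 36·2 + 35·2 = 321
C: 13·1 + 25·4 + 22·2 + 9·3 + 36·4 + 35·1 = 363
E: 13·2 + 25·2 + 22·5 + 9·5 + 36·1 + 35·3 = 372
B has the highest Borda score (540).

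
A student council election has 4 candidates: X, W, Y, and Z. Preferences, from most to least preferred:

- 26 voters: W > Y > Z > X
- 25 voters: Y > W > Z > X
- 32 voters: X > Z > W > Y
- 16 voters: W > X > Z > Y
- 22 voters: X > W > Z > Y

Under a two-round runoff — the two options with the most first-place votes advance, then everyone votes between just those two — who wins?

W

Round 1 first-place votes: X 54, W 42, Y 25, Z 0.
X and W advance.
Runoff: X is preferred to W by 54 voters; W by 67.
W wins the runoff.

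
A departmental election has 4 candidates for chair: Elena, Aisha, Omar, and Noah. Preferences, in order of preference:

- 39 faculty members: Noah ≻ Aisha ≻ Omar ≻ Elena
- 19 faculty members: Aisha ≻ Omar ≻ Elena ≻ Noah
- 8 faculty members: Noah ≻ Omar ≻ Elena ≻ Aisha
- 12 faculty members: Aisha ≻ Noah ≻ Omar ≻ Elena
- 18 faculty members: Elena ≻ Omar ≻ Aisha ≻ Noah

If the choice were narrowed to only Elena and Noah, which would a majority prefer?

Voters preferring Elena to Noah: 37; preferring Noah to Elena: 59.
Noah wins the head-to-head.

Noah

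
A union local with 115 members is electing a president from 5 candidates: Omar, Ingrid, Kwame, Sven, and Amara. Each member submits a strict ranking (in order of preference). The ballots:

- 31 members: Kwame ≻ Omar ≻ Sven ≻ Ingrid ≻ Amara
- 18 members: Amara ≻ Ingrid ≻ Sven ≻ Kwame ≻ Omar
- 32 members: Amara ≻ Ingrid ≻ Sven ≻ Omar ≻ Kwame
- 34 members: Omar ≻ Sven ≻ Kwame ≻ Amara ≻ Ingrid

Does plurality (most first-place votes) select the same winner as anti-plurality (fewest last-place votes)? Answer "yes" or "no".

Plurality — first-place votes: Omar 34, Ingrid 0, Kwame 31, Sven 0, Amara 50. Winner: Amara.
Anti-plurality — last-place votes: Omar 18, Ingrid 34, Kwame 32, Sven 0, Amara 31. Winner: Sven.
The two methods disagree.

no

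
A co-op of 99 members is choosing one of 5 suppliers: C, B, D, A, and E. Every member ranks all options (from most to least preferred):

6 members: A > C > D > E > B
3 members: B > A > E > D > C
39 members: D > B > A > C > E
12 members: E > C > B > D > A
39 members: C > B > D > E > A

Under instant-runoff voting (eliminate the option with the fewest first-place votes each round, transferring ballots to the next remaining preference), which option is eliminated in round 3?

Round 1: C 39, B 3, D 39, A 6, E 12. Eliminate B.
Round 2: C 39, D 39, A 9, E 12. Eliminate A.
Round 3: C 45, D 39, E 15. Eliminate E.

E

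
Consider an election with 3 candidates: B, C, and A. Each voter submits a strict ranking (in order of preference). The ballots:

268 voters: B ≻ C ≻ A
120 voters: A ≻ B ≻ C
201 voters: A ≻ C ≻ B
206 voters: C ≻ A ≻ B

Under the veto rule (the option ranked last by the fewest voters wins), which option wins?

C

Last-place votes: B 407, C 120, A 268.
C is ranked last by the fewest voters, so C wins.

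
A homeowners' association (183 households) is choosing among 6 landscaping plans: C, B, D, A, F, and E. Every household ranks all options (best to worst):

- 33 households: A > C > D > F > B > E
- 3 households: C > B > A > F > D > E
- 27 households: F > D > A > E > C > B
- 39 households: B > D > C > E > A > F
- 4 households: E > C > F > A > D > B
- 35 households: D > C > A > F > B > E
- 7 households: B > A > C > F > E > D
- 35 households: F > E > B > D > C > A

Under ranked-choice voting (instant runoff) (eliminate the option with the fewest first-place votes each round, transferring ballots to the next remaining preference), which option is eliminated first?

C

Round 1: C 3, B 46, D 35, A 33, F 62, E 4. Eliminate C.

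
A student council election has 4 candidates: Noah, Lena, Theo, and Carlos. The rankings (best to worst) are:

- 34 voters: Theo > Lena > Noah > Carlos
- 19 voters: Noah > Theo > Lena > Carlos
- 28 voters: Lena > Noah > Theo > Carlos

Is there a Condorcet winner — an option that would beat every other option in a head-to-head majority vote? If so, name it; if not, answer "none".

none

Checking pairwise contests:
Lena beats Noah 62–19.
Theo beats Lena 53–28.
Noah beats Theo 47–34.
Noah beats Carlos 81–0.
Every option loses at least one head-to-head, so there is no Condorcet winner.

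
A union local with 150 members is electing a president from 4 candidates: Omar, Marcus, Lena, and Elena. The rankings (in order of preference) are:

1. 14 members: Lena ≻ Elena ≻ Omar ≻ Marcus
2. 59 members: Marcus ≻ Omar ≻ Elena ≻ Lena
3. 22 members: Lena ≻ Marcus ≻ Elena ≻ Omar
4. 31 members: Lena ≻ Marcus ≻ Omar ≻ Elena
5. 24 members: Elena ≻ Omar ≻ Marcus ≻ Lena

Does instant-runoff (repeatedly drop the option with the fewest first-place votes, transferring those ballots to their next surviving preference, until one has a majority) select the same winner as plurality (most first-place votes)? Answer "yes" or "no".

no

Instant-runoff — R1 Omar 0, Marcus 59, Lena 67, Elena 24 (Omar out); R2 Marcus 59, Lena 67, Elena 24 (Elena out); R3 Marcus 83, Lena 67 (Marcus winner). Winner: Marcus.
Plurality — first-place votes: Omar 0, Marcus 59, Lena 67, Elena 24. Winner: Lena.
The two methods disagree.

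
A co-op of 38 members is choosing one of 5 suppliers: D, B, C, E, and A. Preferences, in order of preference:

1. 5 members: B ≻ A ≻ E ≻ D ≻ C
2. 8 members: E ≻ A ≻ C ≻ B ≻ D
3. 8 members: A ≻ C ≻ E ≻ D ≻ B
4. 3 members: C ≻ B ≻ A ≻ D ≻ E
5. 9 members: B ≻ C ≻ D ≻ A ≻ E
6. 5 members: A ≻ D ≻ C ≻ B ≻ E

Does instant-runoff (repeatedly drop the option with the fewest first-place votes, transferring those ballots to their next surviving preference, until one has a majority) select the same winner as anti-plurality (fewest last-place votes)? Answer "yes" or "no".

Instant-runoff — R1 D 0, B 14, C 3, E 8, A 13 (D out); R2 B 14, C 3, E 8, A 13 (C out); R3 B 17, E 8, A 13 (E out); R4 B 17, A 21 (A winner). Winner: A.
Anti-plurality — last-place votes: D 8, B 8, C 5, E 17, A 0. Winner: A.
The two methods agree.

yes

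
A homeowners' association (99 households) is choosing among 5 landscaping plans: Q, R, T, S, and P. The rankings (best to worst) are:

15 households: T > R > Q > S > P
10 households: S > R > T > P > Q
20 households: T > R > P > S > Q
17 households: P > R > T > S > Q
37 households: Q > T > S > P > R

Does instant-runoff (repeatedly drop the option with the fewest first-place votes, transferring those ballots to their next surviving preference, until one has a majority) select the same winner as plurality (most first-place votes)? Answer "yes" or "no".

no

Instant-runoff — R1 Q 37, R 0, T 35, S 10, P 17 (R out); R2 Q 37, T 35, S 10, P 17 (S out); R3 Q 37, T 45, P 17 (P out); R4 Q 37, T 62 (T winner). Winner: T.
Plurality — first-place votes: Q 37, R 0, T 35, S 10, P 17. Winner: Q.
The two methods disagree.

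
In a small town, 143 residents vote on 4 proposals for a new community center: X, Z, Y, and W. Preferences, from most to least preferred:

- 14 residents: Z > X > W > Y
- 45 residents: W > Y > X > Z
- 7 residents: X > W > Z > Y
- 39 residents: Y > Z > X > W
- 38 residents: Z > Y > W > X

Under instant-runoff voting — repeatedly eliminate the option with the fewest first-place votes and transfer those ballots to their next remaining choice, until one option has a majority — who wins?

Round 1: X 7, Z 52, Y 39, W 45. Eliminate X.
Round 2: Z 52, Y 39, W 52. Eliminate Y.
Round 3: Z 91, W 52. Z has a majority.

Z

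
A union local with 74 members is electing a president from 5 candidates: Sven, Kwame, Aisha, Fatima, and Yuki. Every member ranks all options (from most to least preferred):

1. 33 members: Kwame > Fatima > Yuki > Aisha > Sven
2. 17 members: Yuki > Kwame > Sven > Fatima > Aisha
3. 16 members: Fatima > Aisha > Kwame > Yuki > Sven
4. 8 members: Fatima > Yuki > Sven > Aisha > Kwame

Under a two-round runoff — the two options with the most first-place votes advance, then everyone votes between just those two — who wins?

Round 1 first-place votes: Sven 0, Kwame 33, Aisha 0, Fatima 24, Yuki 17.
Kwame and Fatima advance.
Runoff: Kwame is preferred to Fatima by 50 voters; Fatima by 24.
Kwame wins the runoff.

Kwame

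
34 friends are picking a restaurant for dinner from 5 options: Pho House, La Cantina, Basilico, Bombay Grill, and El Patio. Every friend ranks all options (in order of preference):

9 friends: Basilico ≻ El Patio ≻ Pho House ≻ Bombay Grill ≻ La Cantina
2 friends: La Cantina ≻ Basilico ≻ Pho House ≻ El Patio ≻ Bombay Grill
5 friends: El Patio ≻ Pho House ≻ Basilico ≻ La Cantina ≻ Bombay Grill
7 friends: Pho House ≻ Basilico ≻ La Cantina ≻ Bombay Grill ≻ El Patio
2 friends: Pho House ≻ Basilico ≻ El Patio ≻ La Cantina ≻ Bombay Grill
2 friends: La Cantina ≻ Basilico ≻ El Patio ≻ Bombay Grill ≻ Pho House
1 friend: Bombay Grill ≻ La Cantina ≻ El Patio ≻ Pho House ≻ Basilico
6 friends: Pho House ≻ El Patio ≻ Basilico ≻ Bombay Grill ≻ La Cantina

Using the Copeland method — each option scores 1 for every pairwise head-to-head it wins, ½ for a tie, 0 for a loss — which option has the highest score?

Pho House

Pho House: beats La Cantina, Basilico, and Bombay Grill; ties El Patio → score 3.5.
La Cantina: beats Bombay Grill; loses to Pho House, Basilico, and El Patio → score 1.
Basilico: beats La Cantina, Bombay Grill, and El Patio; loses to Pho House → score 3.
Bombay Grill: loses to Pho House, La Cantina, Basilico, and El Patio → score 0.
El Patio: beats La Cantina and Bombay Grill; ties Pho House; loses to Basilico → score 2.5.
Pho House has the best pairwise record.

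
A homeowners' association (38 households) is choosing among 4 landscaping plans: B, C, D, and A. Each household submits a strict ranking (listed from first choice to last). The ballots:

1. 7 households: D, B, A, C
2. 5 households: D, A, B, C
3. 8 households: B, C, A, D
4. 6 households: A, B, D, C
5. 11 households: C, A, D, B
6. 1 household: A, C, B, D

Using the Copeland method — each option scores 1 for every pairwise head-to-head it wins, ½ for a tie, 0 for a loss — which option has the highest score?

A

B: beats C; loses to D and A → score 1.
C: beats D; ties A; loses to B → score 1.5.
D: beats B; loses to C and A → score 1.
A: beats B and D; ties C → score 2.5.
A has the best pairwise record.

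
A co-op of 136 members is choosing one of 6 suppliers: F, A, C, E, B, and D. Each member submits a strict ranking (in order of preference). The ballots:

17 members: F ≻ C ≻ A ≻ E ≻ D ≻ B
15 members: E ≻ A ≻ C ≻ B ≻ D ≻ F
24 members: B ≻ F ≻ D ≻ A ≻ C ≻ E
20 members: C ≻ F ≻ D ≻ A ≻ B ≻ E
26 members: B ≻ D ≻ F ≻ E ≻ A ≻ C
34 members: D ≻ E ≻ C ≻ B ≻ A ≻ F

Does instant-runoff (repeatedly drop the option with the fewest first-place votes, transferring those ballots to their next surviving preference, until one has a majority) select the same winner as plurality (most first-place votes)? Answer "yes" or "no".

Instant-runoff — R1 F 17, A 0, C 20, E 15, B 50, D 34 (A out); R2 F 17, C 20, E 15, B 50, D 34 (E out); R3 F 17, C 35, B 50, D 34 (F out); R4 C 52, B 50, D 34 (D out); R5 C 86, B 50 (C winner). Winner: C.
Plurality — first-place votes: F 17, A 0, C 20, E 15, B 50, D 34. Winner: B.
The two methods disagree.

no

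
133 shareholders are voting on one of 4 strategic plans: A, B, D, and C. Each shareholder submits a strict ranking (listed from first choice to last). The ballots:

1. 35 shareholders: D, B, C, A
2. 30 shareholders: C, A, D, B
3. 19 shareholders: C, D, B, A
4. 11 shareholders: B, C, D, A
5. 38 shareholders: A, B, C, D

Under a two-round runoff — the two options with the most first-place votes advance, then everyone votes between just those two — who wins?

C

Round 1 first-place votes: A 38, B 11, D 35, C 49.
C and A advance.
Runoff: C is preferred to A by 95 voters; A by 38.
C wins the runoff.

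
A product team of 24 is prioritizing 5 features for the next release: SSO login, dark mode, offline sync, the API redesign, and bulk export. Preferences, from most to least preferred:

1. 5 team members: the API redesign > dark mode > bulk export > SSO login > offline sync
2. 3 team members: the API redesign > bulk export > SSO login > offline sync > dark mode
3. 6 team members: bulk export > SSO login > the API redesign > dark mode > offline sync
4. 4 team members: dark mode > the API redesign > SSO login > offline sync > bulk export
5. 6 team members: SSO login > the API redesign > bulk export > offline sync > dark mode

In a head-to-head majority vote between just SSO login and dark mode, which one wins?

SSO login

Voters preferring SSO login to dark mode: 15; preferring dark mode to SSO login: 9.
SSO login wins the head-to-head.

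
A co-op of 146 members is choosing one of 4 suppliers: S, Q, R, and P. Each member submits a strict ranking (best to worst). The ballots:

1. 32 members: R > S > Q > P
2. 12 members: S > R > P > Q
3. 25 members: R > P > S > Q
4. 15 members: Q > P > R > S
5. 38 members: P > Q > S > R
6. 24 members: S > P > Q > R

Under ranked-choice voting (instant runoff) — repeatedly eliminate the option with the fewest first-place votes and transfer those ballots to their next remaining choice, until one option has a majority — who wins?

P

Round 1: S 36, Q 15, R 57, P 38. Eliminate Q.
Round 2: S 36, R 57, P 53. Eliminate S.
Round 3: R 69, P 77. P has a majority.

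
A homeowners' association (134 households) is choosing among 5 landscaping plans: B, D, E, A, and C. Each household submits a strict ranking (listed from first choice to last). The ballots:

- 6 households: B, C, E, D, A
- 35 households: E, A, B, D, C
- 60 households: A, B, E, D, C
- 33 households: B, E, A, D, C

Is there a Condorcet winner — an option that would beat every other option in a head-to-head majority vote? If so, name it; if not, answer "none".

none

Checking pairwise contests:
A beats B 95–39.
B beats D 134–0.
B beats E 99–35.
E beats A 74–60.
B beats C 134–0.
Every option loses at least one head-to-head, so there is no Condorcet winner.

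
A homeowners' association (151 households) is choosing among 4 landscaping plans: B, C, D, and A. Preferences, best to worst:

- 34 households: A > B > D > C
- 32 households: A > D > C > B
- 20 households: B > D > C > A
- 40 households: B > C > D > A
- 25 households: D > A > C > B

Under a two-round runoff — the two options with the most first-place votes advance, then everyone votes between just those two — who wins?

Round 1 first-place votes: B 60, C 0, D 25, A 66.
A and B advance.
Runoff: A is preferred to B by 91 voters; B by 60.
A wins the runoff.

A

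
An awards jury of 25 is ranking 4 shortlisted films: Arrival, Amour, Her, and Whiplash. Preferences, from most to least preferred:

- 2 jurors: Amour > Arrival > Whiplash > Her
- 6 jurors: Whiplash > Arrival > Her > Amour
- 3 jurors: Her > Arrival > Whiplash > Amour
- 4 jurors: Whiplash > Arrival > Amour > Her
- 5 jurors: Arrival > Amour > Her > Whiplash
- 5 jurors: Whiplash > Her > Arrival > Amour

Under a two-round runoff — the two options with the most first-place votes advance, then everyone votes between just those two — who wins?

Whiplash

Round 1 first-place votes: Arrival 5, Amour 2, Her 3, Whiplash 15.
Whiplash and Arrival advance.
Runoff: Whiplash is preferred to Arrival by 15 voters; Arrival by 10.
Whiplash wins the runoff.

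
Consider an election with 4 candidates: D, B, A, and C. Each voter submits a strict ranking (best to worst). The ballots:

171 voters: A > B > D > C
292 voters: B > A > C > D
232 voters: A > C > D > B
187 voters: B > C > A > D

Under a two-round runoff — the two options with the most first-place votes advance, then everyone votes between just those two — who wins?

Round 1 first-place votes: D 0, B 479, A 403, C 0.
B and A advance.
Runoff: B is preferred to A by 479 voters; A by 403.
B wins the runoff.

B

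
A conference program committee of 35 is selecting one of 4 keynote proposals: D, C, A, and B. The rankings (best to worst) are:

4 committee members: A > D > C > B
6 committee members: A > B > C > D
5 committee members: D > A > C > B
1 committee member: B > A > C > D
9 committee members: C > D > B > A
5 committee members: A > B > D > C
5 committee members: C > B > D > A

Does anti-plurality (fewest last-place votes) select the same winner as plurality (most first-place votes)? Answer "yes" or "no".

Anti-plurality — last-place votes: D 7, C 5, A 14, B 9. Winner: C.
Plurality — first-place votes: D 5, C 14, A 15, B 1. Winner: A.
The two methods disagree.

no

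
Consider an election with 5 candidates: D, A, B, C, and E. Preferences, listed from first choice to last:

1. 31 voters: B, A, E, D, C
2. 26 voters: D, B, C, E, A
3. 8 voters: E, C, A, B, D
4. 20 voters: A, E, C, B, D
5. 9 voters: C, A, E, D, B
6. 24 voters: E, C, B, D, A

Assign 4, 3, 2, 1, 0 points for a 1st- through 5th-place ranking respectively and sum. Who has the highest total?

E

D: 31·1 + 26·4 + 8·0 + 20·0 + 9·1 + 24·1 = 168
A: 31·3 + 26·0 + 8·2 + 20·4 + 9·3 + 24·0 = 216
B: 31·4 + 26·3 + 8·1 + 20·1 + 9·0 + 24·2 = 278
C: 31·0 + 26·2 + 8·3 + 20·2 + 9·4 + 24·3 = 224
E: 31·2 + 26·1 + 8·4 + 20·3 + 9·2 + 24·4 = 294
E has the highest Borda score (294).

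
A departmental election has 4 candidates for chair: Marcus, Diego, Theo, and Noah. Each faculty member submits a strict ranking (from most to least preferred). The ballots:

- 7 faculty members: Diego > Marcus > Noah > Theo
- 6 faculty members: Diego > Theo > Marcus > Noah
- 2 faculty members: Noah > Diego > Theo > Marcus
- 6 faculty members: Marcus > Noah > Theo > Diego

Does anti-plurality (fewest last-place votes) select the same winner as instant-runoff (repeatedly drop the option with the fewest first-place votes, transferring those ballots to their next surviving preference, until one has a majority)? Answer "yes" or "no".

no

Anti-plurality — last-place votes: Marcus 2, Diego 6, Theo 7, Noah 6. Winner: Marcus.
Instant-runoff — R1 Marcus 6, Diego 13, Theo 0, Noah 2 (Diego winner). Winner: Diego.
The two methods disagree.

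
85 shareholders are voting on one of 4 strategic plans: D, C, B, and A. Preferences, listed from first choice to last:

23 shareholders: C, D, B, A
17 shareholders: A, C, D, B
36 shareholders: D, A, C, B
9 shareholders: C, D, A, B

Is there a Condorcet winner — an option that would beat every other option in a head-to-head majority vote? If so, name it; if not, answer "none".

Checking pairwise contests:
C beats D 49–36.
A beats C 53–32.
D beats B 85–0.
D beats A 68–17.
Every option loses at least one head-to-head, so there is no Condorcet winner.

none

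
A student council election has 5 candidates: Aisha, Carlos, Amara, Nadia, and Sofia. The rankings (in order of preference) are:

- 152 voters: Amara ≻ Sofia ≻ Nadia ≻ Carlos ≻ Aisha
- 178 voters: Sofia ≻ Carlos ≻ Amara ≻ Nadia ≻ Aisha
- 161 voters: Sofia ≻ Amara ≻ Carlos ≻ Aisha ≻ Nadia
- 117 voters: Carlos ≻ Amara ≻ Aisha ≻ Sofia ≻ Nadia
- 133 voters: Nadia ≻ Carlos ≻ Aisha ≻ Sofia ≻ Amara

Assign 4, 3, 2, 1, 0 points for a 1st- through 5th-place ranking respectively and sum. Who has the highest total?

Aisha: 152·0 + 178·0 + 161·1 + 117·2 + 133·2 = 661
Carlos: 152·1 + 178·3 + 161·2 + 117·4 + 133·3 = 1875
Amara: 152·4 + 178·2 + 161·3 + 117·3 + 133·0 = 1798
Nadia: 152·2 + 178·1 + 161·0 + 117·0 + 133·4 = 1014
Sofia: 152·3 + 178·4 + 161·4 + 117·1 + 133·1 = 2062
Sofia has the highest Borda score (2062).

Sofia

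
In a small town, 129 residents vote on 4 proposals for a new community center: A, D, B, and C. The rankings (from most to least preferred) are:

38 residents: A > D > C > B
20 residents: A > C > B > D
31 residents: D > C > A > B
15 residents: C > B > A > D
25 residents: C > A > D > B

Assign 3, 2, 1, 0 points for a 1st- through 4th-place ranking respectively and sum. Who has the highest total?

A

A: 38·3 + 20·3 + 31·1 + 15·1 + 25·2 = 270
D: 38·2 + 20·0 + 31·3 + 15·0 + 25·1 = 194
B: 38·0 + 20·1 + 31·0 + 15·2 + 25·0 = 50
C: 38·1 + 20·2 + 31·2 + 15·3 + 25·3 = 260
A has the highest Borda score (270).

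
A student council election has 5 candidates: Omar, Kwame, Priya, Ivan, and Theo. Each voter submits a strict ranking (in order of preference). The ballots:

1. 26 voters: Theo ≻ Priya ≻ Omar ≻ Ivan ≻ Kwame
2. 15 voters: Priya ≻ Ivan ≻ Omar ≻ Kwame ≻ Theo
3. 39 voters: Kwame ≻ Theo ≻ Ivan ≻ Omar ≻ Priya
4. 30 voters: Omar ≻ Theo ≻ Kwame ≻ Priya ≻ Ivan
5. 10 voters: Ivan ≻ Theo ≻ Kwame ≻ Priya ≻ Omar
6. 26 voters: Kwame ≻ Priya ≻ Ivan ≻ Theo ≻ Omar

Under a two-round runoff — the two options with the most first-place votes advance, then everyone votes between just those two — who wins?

Round 1 first-place votes: Omar 30, Kwame 65, Priya 15, Ivan 10, Theo 26.
Kwame and Omar advance.
Runoff: Kwame is preferred to Omar by 75 voters; Omar by 71.
Kwame wins the runoff.

Kwame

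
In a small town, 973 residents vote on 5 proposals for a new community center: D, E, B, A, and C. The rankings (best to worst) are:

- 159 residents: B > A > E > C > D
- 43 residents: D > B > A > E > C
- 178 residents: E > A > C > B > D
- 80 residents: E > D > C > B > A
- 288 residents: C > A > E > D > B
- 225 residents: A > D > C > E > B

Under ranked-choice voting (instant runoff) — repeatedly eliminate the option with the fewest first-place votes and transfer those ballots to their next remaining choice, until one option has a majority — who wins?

A

Round 1: D 43, E 258, B 159, A 225, C 288. Eliminate D.
Round 2: E 258, B 202, A 225, C 288. Eliminate B.
Round 3: E 258, A 427, C 288. Eliminate E.
Round 4: A 605, C 368. A has a majority.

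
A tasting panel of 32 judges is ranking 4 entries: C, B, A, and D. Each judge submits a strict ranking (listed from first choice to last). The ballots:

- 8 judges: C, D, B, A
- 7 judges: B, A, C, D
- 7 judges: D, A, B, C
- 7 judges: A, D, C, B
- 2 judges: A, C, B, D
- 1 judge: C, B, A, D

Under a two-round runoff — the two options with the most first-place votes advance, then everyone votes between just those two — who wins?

Round 1 first-place votes: C 9, B 7, A 9, D 7.
C and A advance.
Runoff: C is preferred to A by 9 voters; A by 23.
A wins the runoff.

A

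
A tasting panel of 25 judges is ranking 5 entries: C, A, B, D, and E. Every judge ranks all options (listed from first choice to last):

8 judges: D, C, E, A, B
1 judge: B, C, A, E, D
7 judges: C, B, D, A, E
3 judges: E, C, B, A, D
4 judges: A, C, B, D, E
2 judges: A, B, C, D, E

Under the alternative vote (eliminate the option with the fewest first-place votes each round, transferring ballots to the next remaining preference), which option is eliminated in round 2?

Round 1: C 7, A 6, B 1, D 8, E 3. Eliminate B.
Round 2: C 8, A 6, D 8, E 3. Eliminate E.

E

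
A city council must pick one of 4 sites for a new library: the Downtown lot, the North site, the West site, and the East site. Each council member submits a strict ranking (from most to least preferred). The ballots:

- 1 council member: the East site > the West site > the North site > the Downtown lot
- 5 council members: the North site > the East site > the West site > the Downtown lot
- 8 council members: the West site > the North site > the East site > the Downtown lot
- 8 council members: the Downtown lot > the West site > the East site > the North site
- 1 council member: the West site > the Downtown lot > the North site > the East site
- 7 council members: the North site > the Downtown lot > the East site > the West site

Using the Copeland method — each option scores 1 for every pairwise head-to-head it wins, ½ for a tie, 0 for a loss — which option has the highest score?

the West site

the Downtown lot: beats the East site; ties the West site; loses to the North site → score 1.5.
the North site: beats the Downtown lot and the East site; loses to the West site → score 2.
the West site: beats the North site and the East site; ties the Downtown lot → score 2.5.
the East site: loses to the Downtown lot, the North site, and the West site → score 0.
the West site has the best pairwise record.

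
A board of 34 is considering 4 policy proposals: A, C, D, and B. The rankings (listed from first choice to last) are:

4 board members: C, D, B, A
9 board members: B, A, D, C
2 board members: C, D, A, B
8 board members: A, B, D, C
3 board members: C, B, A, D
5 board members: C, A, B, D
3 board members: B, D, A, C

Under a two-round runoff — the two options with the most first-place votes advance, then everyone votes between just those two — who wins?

Round 1 first-place votes: A 8, C 14, D 0, B 12.
C and B advance.
Runoff: C is preferred to B by 14 voters; B by 20.
B wins the runoff.

B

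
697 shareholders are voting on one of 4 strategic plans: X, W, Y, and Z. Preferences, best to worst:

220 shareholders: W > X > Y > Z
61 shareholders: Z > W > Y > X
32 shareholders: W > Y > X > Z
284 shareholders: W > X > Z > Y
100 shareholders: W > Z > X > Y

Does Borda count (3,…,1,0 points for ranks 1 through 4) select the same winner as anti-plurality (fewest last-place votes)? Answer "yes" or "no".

Borda — scores: X 1140, W 2030, Y 345, Z 667. Winner: W.
Anti-plurality — last-place votes: X 61, W 0, Y 384, Z 252. Winner: W.
The two methods agree.

yes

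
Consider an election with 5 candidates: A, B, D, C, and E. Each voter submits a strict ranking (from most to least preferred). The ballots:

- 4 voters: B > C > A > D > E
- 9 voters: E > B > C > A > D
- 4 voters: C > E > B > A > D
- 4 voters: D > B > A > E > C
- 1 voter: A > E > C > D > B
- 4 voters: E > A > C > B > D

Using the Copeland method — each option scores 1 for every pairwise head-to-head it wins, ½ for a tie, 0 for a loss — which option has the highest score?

A: beats D; loses to B, C, and E → score 1.
B: beats A, D, and C; loses to E → score 3.
D: loses to A, B, C, and E → score 0.
C: beats A and D; loses to B and E → score 2.
E: beats A, B, D, and C → score 4.
E has the best pairwise record.

E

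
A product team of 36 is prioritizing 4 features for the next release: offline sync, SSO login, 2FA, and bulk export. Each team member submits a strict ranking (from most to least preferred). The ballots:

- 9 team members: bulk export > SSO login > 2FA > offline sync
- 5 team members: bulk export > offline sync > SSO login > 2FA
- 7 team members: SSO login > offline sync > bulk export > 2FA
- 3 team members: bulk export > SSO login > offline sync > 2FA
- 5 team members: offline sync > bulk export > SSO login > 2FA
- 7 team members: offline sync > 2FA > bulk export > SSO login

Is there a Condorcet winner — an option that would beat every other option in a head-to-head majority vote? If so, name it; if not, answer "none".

Checking pairwise contests:
SSO login beats offline sync 19–17.
bulk export beats SSO login 29–7.
offline sync beats 2FA 27–9.
offline sync beats bulk export 19–17.
Every option loses at least one head-to-head, so there is no Condorcet winner.

none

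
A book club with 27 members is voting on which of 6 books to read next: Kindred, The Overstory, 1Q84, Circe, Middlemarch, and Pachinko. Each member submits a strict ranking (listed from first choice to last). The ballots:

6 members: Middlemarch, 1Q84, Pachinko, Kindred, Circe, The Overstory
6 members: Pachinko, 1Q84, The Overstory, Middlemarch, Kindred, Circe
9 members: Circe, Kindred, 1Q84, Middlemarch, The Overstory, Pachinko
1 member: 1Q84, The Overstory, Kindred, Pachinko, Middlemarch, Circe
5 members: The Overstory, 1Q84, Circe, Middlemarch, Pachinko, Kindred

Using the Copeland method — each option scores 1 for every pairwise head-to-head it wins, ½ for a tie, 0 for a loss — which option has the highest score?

Kindred: beats The Overstory; loses to 1Q84, Circe, Middlemarch, and Pachinko → score 1.
The Overstory: beats Pachinko; loses to Kindred, 1Q84, Circe, and Middlemarch → score 1.
1Q84: beats Kindred, The Overstory, Circe, Middlemarch, and Pachinko → score 5.
Circe: beats Kindred, The Overstory, Middlemarch, and Pachinko; loses to 1Q84 → score 4.
Middlemarch: beats Kindred, The Overstory, and Pachinko; loses to 1Q84 and Circe → score 3.
Pachinko: beats Kindred; loses to The Overstory, 1Q84, Circe, and Middlemarch → score 1.
1Q84 has the best pairwise record.

1Q84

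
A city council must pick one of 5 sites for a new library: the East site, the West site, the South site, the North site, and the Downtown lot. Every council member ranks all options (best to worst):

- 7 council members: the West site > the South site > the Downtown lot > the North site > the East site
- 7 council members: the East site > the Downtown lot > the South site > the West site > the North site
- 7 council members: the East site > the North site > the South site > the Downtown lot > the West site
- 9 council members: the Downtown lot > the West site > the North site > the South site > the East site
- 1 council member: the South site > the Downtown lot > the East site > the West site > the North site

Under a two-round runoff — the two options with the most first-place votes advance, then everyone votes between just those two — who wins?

the Downtown lot

Round 1 first-place votes: the East site 14, the West site 7, the South site 1, the North site 0, the Downtown lot 9.
the East site and the Downtown lot advance.
Runoff: the East site is preferred to the Downtown lot by 14 voters; the Downtown lot by 17.
the Downtown lot wins the runoff.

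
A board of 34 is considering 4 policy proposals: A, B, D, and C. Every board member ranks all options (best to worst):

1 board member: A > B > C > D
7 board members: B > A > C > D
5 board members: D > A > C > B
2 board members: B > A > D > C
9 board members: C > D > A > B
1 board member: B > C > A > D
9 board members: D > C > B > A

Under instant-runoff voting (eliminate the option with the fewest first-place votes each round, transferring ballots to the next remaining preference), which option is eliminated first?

A

Round 1: A 1, B 10, D 14, C 9. Eliminate A.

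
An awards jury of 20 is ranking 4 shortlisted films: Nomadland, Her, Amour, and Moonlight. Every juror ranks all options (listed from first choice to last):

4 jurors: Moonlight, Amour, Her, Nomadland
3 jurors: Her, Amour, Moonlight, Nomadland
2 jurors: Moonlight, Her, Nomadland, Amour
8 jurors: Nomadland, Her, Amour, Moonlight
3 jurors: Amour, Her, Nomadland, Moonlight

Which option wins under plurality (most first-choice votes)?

Nomadland

First-place votes: Nomadland 8, Her 3, Amour 3, Moonlight 6.
Nomadland has the most first-place votes.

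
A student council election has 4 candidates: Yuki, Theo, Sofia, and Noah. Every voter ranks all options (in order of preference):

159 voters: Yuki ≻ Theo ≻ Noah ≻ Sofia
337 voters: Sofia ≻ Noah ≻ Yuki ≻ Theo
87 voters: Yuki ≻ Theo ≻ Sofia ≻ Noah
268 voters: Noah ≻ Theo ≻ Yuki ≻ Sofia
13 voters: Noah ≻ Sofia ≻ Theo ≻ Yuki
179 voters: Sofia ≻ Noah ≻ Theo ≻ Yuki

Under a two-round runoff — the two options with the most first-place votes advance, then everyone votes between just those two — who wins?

Round 1 first-place votes: Yuki 246, Theo 0, Sofia 516, Noah 281.
Sofia and Noah advance.
Runoff: Sofia is preferred to Noah by 603 voters; Noah by 440.
Sofia wins the runoff.

Sofia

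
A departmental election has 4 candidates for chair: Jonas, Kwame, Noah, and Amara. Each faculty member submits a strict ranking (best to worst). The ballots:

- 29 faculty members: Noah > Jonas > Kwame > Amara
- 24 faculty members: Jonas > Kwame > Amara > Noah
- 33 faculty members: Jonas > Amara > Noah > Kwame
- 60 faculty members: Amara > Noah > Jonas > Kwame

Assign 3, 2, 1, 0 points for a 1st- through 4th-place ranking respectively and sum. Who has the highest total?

Jonas: 29·2 + 24·3 + 33·3 + 60·1 = 289
Kwame: 29·1 + 24·2 + 33·0 + 60·0 = 77
Noah: 29·3 + 24·0 + 33·1 + 60·2 = 240
Amara: 29·0 + 24·1 + 33·2 + 60·3 = 270
Jonas has the highest Borda score (289).

Jonas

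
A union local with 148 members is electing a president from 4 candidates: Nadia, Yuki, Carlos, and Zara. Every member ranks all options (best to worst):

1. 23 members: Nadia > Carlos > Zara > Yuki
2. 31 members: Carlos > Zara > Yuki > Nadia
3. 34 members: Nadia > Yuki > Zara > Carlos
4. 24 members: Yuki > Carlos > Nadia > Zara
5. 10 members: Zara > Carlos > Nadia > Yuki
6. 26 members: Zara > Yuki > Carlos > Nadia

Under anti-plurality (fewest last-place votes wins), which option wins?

Zara

Last-place votes: Nadia 57, Yuki 33, Carlos 34, Zara 24.
Zara is ranked last by the fewest voters, so Zara wins.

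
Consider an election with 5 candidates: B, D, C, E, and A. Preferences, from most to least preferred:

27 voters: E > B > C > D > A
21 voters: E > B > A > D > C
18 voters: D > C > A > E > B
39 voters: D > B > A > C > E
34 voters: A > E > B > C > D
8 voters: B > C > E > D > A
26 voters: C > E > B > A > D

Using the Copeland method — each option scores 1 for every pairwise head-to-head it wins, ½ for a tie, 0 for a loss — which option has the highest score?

B

B: beats D, C, and A; loses to E → score 3.
D: beats A; loses to B, C, and E → score 1.
C: beats D and E; loses to B and A → score 2.
E: beats B and D; loses to C and A → score 2.
A: beats C and E; loses to B and D → score 2.
B has the best pairwise record.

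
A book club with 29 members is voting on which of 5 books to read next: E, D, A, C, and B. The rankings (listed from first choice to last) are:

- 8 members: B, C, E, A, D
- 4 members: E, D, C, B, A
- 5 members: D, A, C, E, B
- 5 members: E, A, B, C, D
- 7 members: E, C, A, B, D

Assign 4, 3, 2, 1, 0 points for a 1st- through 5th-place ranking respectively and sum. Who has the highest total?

E

E: 8·2 + 4·4 + 5·1 + 5·4 + 7·4 = 85
D: 8·0 + 4·3 + 5·4 + 5·0 + 7·0 = 32
A: 8·1 + 4·0 + 5·3 + 5·3 + 7·2 = 52
C: 8·3 + 4·2 + 5·2 + 5·1 + 7·3 = 68
B: 8·4 + 4·1 + 5·0 + 5·2 + 7·1 = 53
E has the highest Borda score (85).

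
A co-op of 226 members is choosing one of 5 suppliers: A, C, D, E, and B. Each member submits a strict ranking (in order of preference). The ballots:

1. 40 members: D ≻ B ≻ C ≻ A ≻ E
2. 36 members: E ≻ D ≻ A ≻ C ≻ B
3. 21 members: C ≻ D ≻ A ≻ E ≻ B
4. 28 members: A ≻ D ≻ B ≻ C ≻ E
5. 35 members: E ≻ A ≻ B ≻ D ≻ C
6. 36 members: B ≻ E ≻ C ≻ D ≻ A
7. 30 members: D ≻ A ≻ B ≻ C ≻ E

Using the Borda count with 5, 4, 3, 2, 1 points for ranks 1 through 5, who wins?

D

A: 40·2 + 36·3 + 21·3 + 28·5 + 35·4 + 36·1 + 30·4 = 687
C: 40·3 + 36·2 + 21·5 + 28·2 + 35·1 + 36·3 + 30·2 = 556
D: 40·5 + 36·4 + 21·4 + 28·4 + 35·2 + 36·2 + 30·5 = 832
E: 40·1 + 36·5 + 21·2 + 28·1 + 35·5 + 36·4 + 30·1 = 639
B: 40·4 + 36·1 + 21·1 + 28·3 + 35·3 + 36·5 + 30·3 = 676
D has the highest Borda score (832).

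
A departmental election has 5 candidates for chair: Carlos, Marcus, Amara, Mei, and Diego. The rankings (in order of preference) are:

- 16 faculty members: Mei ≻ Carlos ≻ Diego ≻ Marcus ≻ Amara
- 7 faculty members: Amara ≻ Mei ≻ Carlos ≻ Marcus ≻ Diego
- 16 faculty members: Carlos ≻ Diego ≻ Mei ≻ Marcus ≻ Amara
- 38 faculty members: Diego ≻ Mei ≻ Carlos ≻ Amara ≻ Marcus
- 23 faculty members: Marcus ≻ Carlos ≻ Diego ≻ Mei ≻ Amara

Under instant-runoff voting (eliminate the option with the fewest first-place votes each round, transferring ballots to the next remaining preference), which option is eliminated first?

Amara

Round 1: Carlos 16, Marcus 23, Amara 7, Mei 16, Diego 38. Eliminate Amara.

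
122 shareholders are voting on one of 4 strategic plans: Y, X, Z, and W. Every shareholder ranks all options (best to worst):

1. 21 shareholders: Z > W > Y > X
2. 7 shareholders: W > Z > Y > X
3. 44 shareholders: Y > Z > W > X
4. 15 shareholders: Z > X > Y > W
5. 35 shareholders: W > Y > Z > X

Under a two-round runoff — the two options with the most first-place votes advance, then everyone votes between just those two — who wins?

W

Round 1 first-place votes: Y 44, X 0, Z 36, W 42.
Y and W advance.
Runoff: Y is preferred to W by 59 voters; W by 63.
W wins the runoff.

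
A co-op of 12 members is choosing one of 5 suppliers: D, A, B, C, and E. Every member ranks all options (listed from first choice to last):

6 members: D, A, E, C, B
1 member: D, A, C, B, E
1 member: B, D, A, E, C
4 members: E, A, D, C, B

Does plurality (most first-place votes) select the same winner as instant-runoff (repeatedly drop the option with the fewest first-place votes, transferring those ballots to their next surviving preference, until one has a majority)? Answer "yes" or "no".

Plurality — first-place votes: D 7, A 0, B 1, C 0, E 4. Winner: D.
Instant-runoff — R1 D 7, A 0, B 1, C 0, E 4 (D winner). Winner: D.
The two methods agree.

yes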